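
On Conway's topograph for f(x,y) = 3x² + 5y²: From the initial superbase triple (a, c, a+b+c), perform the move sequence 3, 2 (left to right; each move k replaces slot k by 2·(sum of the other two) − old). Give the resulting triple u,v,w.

start (3,5,8) = (f(1,0),f(0,1),f(1,1))
replace slot 3: 2·(3+5) − 8 = 8 → (3,5,8)
replace slot 2: 2·(3+8) − 5 = 17 → (3,17,8)

3,17,8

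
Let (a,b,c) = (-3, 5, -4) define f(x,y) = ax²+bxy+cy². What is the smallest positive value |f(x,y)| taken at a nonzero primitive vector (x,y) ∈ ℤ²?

translate: b→1 (≡-5 mod 6), so (3,-5,4)→(3,1,2)
flip: (3,1,2)→(2,-1,3)
reduced (well bottom): (2,-1,3) with a≤c, −a<b≤a
well minimum |f| = |-2| = 2 (negative-definite)

2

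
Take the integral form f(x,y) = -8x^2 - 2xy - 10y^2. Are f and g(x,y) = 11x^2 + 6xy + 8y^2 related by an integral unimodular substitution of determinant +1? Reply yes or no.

D₁ = -316, D₂ = -316
f is negative-definite; reduce −f:
−f: reduced (well bottom): (8,2,10) with a≤c, −a<b≤a
flip sign back: reduced form of f is (-8,-2,-10)
g: flip: (11,6,8)→(8,-6,11)
g: reduced (well bottom): (8,-6,11) with a≤c, −a<b≤a
reduced forms (-8, -2, -10) vs (8, -6, 11) ⇒ inequivalent

no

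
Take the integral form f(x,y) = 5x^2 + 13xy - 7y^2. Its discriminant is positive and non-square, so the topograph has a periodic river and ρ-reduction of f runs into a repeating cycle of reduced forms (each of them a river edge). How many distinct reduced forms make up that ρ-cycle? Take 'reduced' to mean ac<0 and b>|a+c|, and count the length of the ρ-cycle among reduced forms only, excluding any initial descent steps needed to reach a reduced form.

D = 309, ⌊√D⌋ = 17
river: ρ → (-7,15,3)
river: ρ → (3,15,-7)
river: ρ → (-7,13,5)
river: ρ → (5,17,-1)
river: ρ → (-1,17,5)
river: ρ → (5,13,-7)
ρ-cycle length = 6 (tail of 0 descent steps not counted)

6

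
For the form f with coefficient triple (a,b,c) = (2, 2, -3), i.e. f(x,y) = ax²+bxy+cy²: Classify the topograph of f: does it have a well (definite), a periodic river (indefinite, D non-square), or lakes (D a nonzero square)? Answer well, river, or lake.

D = b²−4ac = 2² − 4·2·(-3) = 28
D > 0 non-square ⇒ indefinite ⇒ periodic river

river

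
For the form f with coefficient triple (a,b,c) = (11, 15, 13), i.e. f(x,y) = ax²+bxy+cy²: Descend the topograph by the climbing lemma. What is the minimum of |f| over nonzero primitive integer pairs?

translate: b→-7 (≡15 mod 22), so (11,15,13)→(11,-7,9)
flip: (11,-7,9)→(9,7,11)
reduced (well bottom): (9,7,11) with a≤c, −a<b≤a
well minimum = a = 9

9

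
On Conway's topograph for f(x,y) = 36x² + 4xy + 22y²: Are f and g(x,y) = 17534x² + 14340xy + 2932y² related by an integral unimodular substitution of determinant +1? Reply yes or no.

D₁ = -3152, D₂ = -3152
f: flip: (36,4,22)→(22,-4,36)
f: reduced (well bottom): (22,-4,36) with a≤c, −a<b≤a
g: flip: (17534,14340,2932)→(2932,-14340,17534)
g: translate: b→-2612 (≡-14340 mod 5864), so (2932,-14340,17534)→(2932,-2612,582)
g: flip: (2932,-2612,582)→(582,2612,2932)
g: translate: b→284 (≡2612 mod 1164), so (582,2612,2932)→(582,284,36)
g: flip: (582,284,36)→(36,-284,582)
g: translate: b→4 (≡-284 mod 72), so (36,-284,582)→(36,4,22)
g: flip: (36,4,22)→(22,-4,36)
g: reduced (well bottom): (22,-4,36) with a≤c, −a<b≤a
reduced forms (22, -4, 36) vs (22, -4, 36) ⇒ equivalent

yes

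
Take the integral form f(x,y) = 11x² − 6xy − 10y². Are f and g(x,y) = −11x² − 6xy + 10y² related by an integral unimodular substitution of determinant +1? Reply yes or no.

D₁ = 476, D₂ = 476
river cycle of f (length 8): (-10, 6, 11), (11, 16, -5), (-5, 14, 14), (14, 14, -5), (-5, 16, 11), (11, 6, -10), (-10, 14, 7), (7, 14, -10)
river cycle of g (length 8): (10, 6, -11), (-11, 16, 5), (5, 14, -14), (-14, 14, 5), (5, 16, -11), (-11, 6, 10), (10, 14, -7), (-7, 14, 10)
cycles differ ⇒ inequivalent

no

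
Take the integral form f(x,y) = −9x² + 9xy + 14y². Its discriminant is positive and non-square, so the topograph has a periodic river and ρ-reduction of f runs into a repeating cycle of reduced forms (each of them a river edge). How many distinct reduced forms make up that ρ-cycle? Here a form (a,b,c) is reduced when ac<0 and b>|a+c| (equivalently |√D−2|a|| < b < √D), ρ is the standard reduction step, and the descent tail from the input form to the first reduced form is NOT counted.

D = 585, ⌊√D⌋ = 24
river: ρ → (14,19,-4)
river: ρ → (-4,21,9)
river: ρ → (9,15,-10)
river: ρ → (-10,5,14)
river: ρ → (14,23,-1)
river: ρ → (-1,23,14)
river: ρ → (14,5,-10)
river: ρ → (-10,15,9)
river: ρ → (9,21,-4)
river: ρ → (-4,19,14)
river: ρ → (14,9,-9)
river: ρ → (-9,9,14)
ρ-cycle length = 12 (tail of 0 descent steps not counted)

12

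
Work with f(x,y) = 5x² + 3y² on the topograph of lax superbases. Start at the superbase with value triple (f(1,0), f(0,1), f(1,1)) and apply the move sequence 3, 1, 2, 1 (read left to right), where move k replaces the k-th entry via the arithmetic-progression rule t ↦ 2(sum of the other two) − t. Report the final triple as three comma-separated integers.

start (5,3,8) = (f(1,0),f(0,1),f(1,1))
replace slot 3: 2·(5+3) − 8 = 8 → (5,3,8)
replace slot 1: 2·(3+8) − 5 = 17 → (17,3,8)
replace slot 2: 2·(17+8) − 3 = 47 → (17,47,8)
replace slot 1: 2·(47+8) − 17 = 93 → (93,47,8)

93,47,8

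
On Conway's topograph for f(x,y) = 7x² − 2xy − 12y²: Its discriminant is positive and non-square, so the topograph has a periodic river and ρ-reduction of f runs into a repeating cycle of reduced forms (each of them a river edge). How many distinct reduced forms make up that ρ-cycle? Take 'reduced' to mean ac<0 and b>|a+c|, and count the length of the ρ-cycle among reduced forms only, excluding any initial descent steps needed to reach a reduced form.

D = 340, ⌊√D⌋ = 18
descent: ρ → (-12,2,7)
descent: ρ → (7,12,-7)  [lands on river]
river: ρ → (-7,16,3)
river: ρ → (3,14,-12)
river: ρ → (-12,10,5)
river: ρ → (5,10,-12)
river: ρ → (-12,14,3)
river: ρ → (3,16,-7)
river: ρ → (-7,12,7)
river: ρ → (7,16,-3)
river: ρ → (-3,14,12)
river: ρ → (12,10,-5)
river: ρ → (-5,10,12)
river: ρ → (12,14,-3)
river: ρ → (-3,16,7)
ρ-cycle length = 14 (tail of 2 descent steps not counted)

14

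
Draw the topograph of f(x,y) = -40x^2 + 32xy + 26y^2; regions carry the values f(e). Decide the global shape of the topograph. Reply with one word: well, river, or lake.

D = b²−4ac = 32² − 4·(-40)·26 = 5184
D = 72² is a perfect square ⇒ form factors over ℤ ⇒ lakes

lake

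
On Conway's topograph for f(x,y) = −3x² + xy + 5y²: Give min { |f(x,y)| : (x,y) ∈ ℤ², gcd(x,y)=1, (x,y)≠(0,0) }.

descent: ρ → (5,-1,-3)
descent: ρ → (-3,7,1)  [lands on river]
river: ρ → (1,7,-3)
river: ρ → (-3,5,3)
river: ρ → (3,7,-1)
river: ρ → (-1,7,3)
river: ρ → (3,5,-3)
closes: descent 2, river 6
min |a| on river = 1

1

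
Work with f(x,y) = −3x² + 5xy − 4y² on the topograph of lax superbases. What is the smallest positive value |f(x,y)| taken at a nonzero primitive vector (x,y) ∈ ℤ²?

translate: b→1 (≡-5 mod 6), so (3,-5,4)→(3,1,2)
flip: (3,1,2)→(2,-1,3)
reduced (well bottom): (2,-1,3) with a≤c, −a<b≤a
well minimum |f| = |-2| = 2 (negative-definite)

2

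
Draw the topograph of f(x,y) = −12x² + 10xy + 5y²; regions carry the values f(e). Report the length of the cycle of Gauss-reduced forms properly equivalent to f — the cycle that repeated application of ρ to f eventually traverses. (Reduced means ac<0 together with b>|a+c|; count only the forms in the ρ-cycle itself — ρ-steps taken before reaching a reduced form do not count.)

D = 340, ⌊√D⌋ = 18
river: ρ → (5,10,-12)
river: ρ → (-12,14,3)
river: ρ → (3,16,-7)
river: ρ → (-7,12,7)
river: ρ → (7,16,-3)
river: ρ → (-3,14,12)
river: ρ → (12,10,-5)
river: ρ → (-5,10,12)
river: ρ → (12,14,-3)
river: ρ → (-3,16,7)
river: ρ → (7,12,-7)
river: ρ → (-7,16,3)
river: ρ → (3,14,-12)
river: ρ → (-12,10,5)
ρ-cycle length = 14 (tail of 0 descent steps not counted)

14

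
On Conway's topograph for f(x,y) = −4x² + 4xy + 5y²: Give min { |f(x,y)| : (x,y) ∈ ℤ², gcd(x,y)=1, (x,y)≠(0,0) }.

river: ρ → (5,6,-3)
river: ρ → (-3,6,5)
river: ρ → (5,4,-4)
river: ρ → (-4,4,5)
closes: descent 0, river 4
min |a| on river = 3

3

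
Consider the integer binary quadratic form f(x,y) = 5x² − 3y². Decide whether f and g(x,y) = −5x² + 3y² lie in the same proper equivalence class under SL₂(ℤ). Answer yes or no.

D₁ = 60, D₂ = 60
river cycle of f (length 2): (-3, 6, 2), (2, 6, -3)
river cycle of g (length 2): (3, 6, -2), (-2, 6, 3)
cycles differ ⇒ inequivalent

no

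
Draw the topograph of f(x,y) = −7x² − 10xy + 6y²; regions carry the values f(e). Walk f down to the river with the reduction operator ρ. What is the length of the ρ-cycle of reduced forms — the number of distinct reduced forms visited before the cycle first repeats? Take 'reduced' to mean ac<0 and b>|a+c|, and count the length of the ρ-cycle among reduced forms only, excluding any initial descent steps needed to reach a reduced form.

D = 268, ⌊√D⌋ = 16
descent: ρ → (6,10,-7)  [lands on river]
river: ρ → (-7,4,9)
river: ρ → (9,14,-2)
river: ρ → (-2,14,9)
river: ρ → (9,4,-7)
river: ρ → (-7,10,6)
river: ρ → (6,14,-3)
river: ρ → (-3,16,1)
river: ρ → (1,16,-3)
river: ρ → (-3,14,6)
ρ-cycle length = 10 (tail of 1 descent step not counted)

10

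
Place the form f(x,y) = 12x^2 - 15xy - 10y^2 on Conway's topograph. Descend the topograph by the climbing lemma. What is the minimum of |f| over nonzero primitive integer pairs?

descent: ρ → (-10,15,12)  [lands on river]
river: ρ → (12,9,-13)
river: ρ → (-13,17,8)
river: ρ → (8,15,-15)
river: ρ → (-15,15,8)
river: ρ → (8,17,-13)
river: ρ → (-13,9,12)
river: ρ → (12,15,-10)
river: ρ → (-10,25,2)
river: ρ → (2,23,-22)
river: ρ → (-22,21,3)
river: ρ → (3,21,-22)
river: ρ → (-22,23,2)
river: ρ → (2,25,-10)
closes: descent 1, river 14
min |a| on river = 2

2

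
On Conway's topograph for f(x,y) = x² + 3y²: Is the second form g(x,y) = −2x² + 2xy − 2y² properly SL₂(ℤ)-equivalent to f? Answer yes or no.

D₁ = -12, D₂ = -12
f: reduced (well bottom): (1,0,3) with a≤c, −a<b≤a
g is negative-definite; reduce −g:
−g: translate: b→2 (≡-2 mod 4), so (2,-2,2)→(2,2,2)
−g: reduced (well bottom): (2,2,2) with a≤c, −a<b≤a
flip sign back: reduced form of g is (-2,-2,-2)
reduced forms (1, 0, 3) vs (-2, -2, -2) ⇒ inequivalent

no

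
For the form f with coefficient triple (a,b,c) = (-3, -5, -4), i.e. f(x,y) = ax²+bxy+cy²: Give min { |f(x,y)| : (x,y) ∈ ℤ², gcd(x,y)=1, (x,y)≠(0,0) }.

translate: b→-1 (≡5 mod 6), so (3,5,4)→(3,-1,2)
flip: (3,-1,2)→(2,1,3)
reduced (well bottom): (2,1,3) with a≤c, −a<b≤a
well minimum |f| = |-2| = 2 (negative-definite)

2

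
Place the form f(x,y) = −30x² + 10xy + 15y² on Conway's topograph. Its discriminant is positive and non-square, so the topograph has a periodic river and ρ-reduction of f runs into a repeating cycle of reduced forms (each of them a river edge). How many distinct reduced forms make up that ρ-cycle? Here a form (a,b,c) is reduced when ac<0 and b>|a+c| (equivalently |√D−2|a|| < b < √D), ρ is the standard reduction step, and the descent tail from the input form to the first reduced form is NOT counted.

D = 1900, ⌊√D⌋ = 43
descent: ρ → (15,20,-25)  [lands on river]
river: ρ → (-25,30,10)
river: ρ → (10,30,-25)
river: ρ → (-25,20,15)
river: ρ → (15,40,-5)
river: ρ → (-5,40,15)
ρ-cycle length = 6 (tail of 1 descent step not counted)

6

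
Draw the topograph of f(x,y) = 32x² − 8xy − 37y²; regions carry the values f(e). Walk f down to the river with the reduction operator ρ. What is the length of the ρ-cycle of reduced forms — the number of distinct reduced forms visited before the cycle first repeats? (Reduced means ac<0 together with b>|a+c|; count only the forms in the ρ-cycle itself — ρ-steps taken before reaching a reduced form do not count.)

D = 4800, ⌊√D⌋ = 69
descent: ρ → (-37,8,32)  [lands on river]
river: ρ → (32,56,-13)
river: ρ → (-13,48,48)
river: ρ → (48,48,-13)
river: ρ → (-13,56,32)
river: ρ → (32,8,-37)
river: ρ → (-37,66,3)
river: ρ → (3,66,-37)
ρ-cycle length = 8 (tail of 1 descent step not counted)

8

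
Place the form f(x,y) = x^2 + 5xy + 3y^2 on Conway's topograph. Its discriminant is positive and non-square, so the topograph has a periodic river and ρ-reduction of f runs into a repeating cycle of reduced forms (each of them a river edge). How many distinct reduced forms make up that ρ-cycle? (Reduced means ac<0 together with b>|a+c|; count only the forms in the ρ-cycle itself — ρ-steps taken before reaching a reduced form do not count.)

D = 13, ⌊√D⌋ = 3
descent: ρ → (3,1,-1)
descent: ρ → (-1,3,1)  [lands on river]
river: ρ → (1,3,-1)
ρ-cycle length = 2 (tail of 2 descent steps not counted)

2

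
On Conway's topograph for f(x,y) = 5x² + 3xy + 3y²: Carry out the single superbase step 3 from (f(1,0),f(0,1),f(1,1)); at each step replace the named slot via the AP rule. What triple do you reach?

start (5,3,11) = (f(1,0),f(0,1),f(1,1))
replace slot 3: 2·(5+3) − 11 = 5 → (5,3,5)

5,3,5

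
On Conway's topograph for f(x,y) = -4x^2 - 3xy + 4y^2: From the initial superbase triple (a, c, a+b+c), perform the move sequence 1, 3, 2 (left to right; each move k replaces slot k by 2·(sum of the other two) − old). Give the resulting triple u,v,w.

start (-4,4,-3) = (f(1,0),f(0,1),f(1,1))
replace slot 1: 2·(4+(-3)) − (-4) = 6 → (6,4,-3)
replace slot 3: 2·(6+4) − (-3) = 23 → (6,4,23)
replace slot 2: 2·(6+23) − 4 = 54 → (6,54,23)

6,54,23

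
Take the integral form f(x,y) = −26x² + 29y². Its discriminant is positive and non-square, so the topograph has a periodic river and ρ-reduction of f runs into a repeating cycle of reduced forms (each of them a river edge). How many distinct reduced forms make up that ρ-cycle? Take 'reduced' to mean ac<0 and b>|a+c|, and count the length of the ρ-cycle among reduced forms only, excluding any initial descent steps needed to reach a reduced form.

D = 3016, ⌊√D⌋ = 54
descent: ρ → (29,0,-26)
descent: ρ → (-26,52,3)  [lands on river]
river: ρ → (3,50,-43)
river: ρ → (-43,36,10)
river: ρ → (10,44,-27)
river: ρ → (-27,10,27)
river: ρ → (27,44,-10)
river: ρ → (-10,36,43)
river: ρ → (43,50,-3)
river: ρ → (-3,52,26)
river: ρ → (26,52,-3)
river: ρ → (-3,50,43)
river: ρ → (43,36,-10)
river: ρ → (-10,44,27)
river: ρ → (27,10,-27)
river: ρ → (-27,44,10)
river: ρ → (10,36,-43)
river: ρ → (-43,50,3)
river: ρ → (3,52,-26)
ρ-cycle length = 18 (tail of 2 descent steps not counted)

18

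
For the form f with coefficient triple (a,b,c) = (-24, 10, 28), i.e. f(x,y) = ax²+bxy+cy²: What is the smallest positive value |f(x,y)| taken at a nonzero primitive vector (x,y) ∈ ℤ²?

river: ρ → (28,46,-6)
river: ρ → (-6,50,12)
river: ρ → (12,46,-14)
river: ρ → (-14,38,24)
river: ρ → (24,10,-28)
river: ρ → (-28,46,6)
river: ρ → (6,50,-12)
river: ρ → (-12,46,14)
river: ρ → (14,38,-24)
river: ρ → (-24,10,28)
closes: descent 0, river 10
min |a| on river = 6

6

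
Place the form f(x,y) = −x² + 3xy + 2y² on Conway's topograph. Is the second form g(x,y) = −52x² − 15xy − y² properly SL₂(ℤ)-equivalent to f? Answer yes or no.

D₁ = 17, D₂ = 17
river cycle of f (length 6): (2, 1, -2), (-2, 3, 1), (1, 3, -2), (-2, 1, 2), (2, 3, -1), (-1, 3, 2)
river cycle of g (length 6): (-1, 3, 2), (2, 1, -2), (-2, 3, 1), (1, 3, -2), (-2, 1, 2), (2, 3, -1)
cycles coincide ⇒ equivalent

yes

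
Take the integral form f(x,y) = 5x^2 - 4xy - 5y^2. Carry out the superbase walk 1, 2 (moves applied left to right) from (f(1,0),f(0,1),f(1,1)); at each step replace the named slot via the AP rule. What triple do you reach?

start (5,-5,-4) = (f(1,0),f(0,1),f(1,1))
replace slot 1: 2·((-5)+(-4)) − 5 = -23 → (-23,-5,-4)
replace slot 2: 2·((-23)+(-4)) − (-5) = -49 → (-23,-49,-4)

-23,-49,-4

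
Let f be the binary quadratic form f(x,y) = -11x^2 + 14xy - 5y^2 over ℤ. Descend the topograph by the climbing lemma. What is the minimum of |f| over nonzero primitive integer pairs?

translate: b→8 (≡-14 mod 22), so (11,-14,5)→(11,8,2)
flip: (11,8,2)→(2,-8,11)
translate: b→0 (≡-8 mod 4), so (2,-8,11)→(2,0,3)
reduced (well bottom): (2,0,3) with a≤c, −a<b≤a
well minimum |f| = |-2| = 2 (negative-definite)

2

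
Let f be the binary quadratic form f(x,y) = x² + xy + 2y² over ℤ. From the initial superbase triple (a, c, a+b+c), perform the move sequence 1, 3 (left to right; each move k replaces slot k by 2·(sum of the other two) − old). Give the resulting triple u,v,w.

start (1,2,4) = (f(1,0),f(0,1),f(1,1))
replace slot 1: 2·(2+4) − 1 = 11 → (11,2,4)
replace slot 3: 2·(11+2) − 4 = 22 → (11,2,22)

11,2,22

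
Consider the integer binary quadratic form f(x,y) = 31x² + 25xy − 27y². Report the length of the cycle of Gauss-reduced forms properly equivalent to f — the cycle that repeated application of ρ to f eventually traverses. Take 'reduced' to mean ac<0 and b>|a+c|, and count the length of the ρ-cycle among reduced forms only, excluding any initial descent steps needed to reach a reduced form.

D = 3973, ⌊√D⌋ = 63
river: ρ → (-27,29,29)
river: ρ → (29,29,-27)
river: ρ → (-27,25,31)
river: ρ → (31,37,-21)
river: ρ → (-21,47,21)
river: ρ → (21,37,-31)
river: ρ → (-31,25,27)
river: ρ → (27,29,-29)
river: ρ → (-29,29,27)
river: ρ → (27,25,-31)
river: ρ → (-31,37,21)
river: ρ → (21,47,-21)
river: ρ → (-21,37,31)
river: ρ → (31,25,-27)
ρ-cycle length = 14 (tail of 0 descent steps not counted)

14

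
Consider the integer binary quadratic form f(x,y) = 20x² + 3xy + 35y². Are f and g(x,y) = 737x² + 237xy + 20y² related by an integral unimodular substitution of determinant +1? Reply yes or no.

D₁ = -2791, D₂ = -2791
f: reduced (well bottom): (20,3,35) with a≤c, −a<b≤a
g: flip: (737,237,20)→(20,-237,737)
g: translate: b→3 (≡-237 mod 40), so (20,-237,737)→(20,3,35)
g: reduced (well bottom): (20,3,35) with a≤c, −a<b≤a
reduced forms (20, 3, 35) vs (20, 3, 35) ⇒ equivalent

yes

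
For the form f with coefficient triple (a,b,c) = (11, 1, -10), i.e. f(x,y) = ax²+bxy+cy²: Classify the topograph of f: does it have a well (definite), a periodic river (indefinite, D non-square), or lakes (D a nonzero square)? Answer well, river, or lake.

D = b²−4ac = 1² − 4·11·(-10) = 441
D = 21² is a perfect square ⇒ form factors over ℤ ⇒ lakes

lake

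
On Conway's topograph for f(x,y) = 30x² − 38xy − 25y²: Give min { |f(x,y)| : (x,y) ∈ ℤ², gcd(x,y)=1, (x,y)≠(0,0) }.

descent: ρ → (-25,38,30)  [lands on river]
river: ρ → (30,22,-33)
river: ρ → (-33,44,19)
river: ρ → (19,32,-45)
river: ρ → (-45,58,6)
river: ρ → (6,62,-25)
closes: descent 1, river 6
min |a| on river = 6

6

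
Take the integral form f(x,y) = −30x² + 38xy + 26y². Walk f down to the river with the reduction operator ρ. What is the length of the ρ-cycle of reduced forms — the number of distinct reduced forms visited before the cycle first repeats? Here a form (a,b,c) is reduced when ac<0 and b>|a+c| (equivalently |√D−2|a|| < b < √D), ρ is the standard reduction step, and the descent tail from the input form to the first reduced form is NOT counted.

D = 4564, ⌊√D⌋ = 67
river: ρ → (26,66,-2)
river: ρ → (-2,66,26)
river: ρ → (26,38,-30)
river: ρ → (-30,22,34)
river: ρ → (34,46,-18)
river: ρ → (-18,62,10)
river: ρ → (10,58,-30)
river: ρ → (-30,62,6)
river: ρ → (6,58,-50)
river: ρ → (-50,42,14)
river: ρ → (14,42,-50)
river: ρ → (-50,58,6)
river: ρ → (6,62,-30)
river: ρ → (-30,58,10)
river: ρ → (10,62,-18)
river: ρ → (-18,46,34)
river: ρ → (34,22,-30)
river: ρ → (-30,38,26)
ρ-cycle length = 18 (tail of 0 descent steps not counted)

18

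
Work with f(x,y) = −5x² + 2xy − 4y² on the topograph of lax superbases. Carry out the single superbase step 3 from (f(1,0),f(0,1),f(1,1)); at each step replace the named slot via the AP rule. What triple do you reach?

start (-5,-4,-7) = (f(1,0),f(0,1),f(1,1))
replace slot 3: 2·((-5)+(-4)) − (-7) = -11 → (-5,-4,-11)

-5,-4,-11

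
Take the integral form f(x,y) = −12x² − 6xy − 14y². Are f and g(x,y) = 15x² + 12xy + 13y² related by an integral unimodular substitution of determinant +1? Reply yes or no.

D₁ = -636, D₂ = -636
f is negative-definite; reduce −f:
−f: reduced (well bottom): (12,6,14) with a≤c, −a<b≤a
flip sign back: reduced form of f is (-12,-6,-14)
g: flip: (15,12,13)→(13,-12,15)
g: reduced (well bottom): (13,-12,15) with a≤c, −a<b≤a
reduced forms (-12, -6, -14) vs (13, -12, 15) ⇒ inequivalent

no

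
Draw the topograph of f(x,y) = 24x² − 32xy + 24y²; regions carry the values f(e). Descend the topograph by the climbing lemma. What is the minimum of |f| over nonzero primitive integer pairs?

translate: b→16 (≡-32 mod 48), so (24,-32,24)→(24,16,16)
flip: (24,16,16)→(16,-16,24)
translate: b→16 (≡-16 mod 32), so (16,-16,24)→(16,16,24)
reduced (well bottom): (16,16,24) with a≤c, −a<b≤a
well minimum = a = 16

16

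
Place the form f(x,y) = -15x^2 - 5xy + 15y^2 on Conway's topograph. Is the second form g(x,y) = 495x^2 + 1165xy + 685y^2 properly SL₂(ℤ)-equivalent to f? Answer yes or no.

D₁ = 925, D₂ = 925
river cycle of f (length 6): (15, 5, -15), (-15, 25, 5), (5, 25, -15), (-15, 5, 15), (15, 25, -5), (-5, 25, 15)
river cycle of g (length 6): (15, 5, -15), (-15, 25, 5), (5, 25, -15), (-15, 5, 15), (15, 25, -5), (-5, 25, 15)
cycles coincide ⇒ equivalent

yes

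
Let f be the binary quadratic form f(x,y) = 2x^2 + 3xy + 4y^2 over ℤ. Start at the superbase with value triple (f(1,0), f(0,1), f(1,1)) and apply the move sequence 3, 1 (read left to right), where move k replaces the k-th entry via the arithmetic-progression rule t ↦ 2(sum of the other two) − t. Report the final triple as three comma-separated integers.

start (2,4,9) = (f(1,0),f(0,1),f(1,1))
replace slot 3: 2·(2+4) − 9 = 3 → (2,4,3)
replace slot 1: 2·(4+3) − 2 = 12 → (12,4,3)

12,4,3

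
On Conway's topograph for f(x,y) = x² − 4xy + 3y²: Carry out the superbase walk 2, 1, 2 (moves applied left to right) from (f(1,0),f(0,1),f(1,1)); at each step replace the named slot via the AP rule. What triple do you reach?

start (1,3,0) = (f(1,0),f(0,1),f(1,1))
replace slot 2: 2·(1+0) − 3 = -1 → (1,-1,0)
replace slot 1: 2·((-1)+0) − 1 = -3 → (-3,-1,0)
replace slot 2: 2·((-3)+0) − (-1) = -5 → (-3,-5,0)

-3,-5,0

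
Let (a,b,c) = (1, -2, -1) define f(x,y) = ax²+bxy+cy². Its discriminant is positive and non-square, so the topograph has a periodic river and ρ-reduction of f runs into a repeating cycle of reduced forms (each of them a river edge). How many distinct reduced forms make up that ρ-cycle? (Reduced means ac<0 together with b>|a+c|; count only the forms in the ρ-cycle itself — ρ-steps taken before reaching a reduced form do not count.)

D = 8, ⌊√D⌋ = 2
descent: ρ → (-1,2,1)  [lands on river]
river: ρ → (1,2,-1)
ρ-cycle length = 2 (tail of 1 descent step not counted)

2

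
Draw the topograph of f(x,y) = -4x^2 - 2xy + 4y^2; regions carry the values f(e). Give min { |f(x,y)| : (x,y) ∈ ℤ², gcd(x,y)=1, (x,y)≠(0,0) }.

descent: ρ → (4,2,-4)  [lands on river]
river: ρ → (-4,6,2)
river: ρ → (2,6,-4)
river: ρ → (-4,2,4)
river: ρ → (4,6,-2)
river: ρ → (-2,6,4)
closes: descent 1, river 6
min |a| on river = 2

2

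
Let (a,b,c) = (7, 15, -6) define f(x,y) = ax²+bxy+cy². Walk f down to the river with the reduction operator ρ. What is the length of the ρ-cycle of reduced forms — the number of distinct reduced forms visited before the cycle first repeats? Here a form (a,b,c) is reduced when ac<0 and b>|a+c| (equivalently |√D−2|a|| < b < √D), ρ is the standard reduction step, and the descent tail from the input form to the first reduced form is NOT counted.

D = 393, ⌊√D⌋ = 19
river: ρ → (-6,9,13)
river: ρ → (13,17,-2)
river: ρ → (-2,19,4)
river: ρ → (4,13,-14)
river: ρ → (-14,15,3)
river: ρ → (3,15,-14)
river: ρ → (-14,13,4)
river: ρ → (4,19,-2)
river: ρ → (-2,17,13)
river: ρ → (13,9,-6)
river: ρ → (-6,15,7)
river: ρ → (7,13,-8)
river: ρ → (-8,19,1)
river: ρ → (1,19,-8)
river: ρ → (-8,13,7)
river: ρ → (7,15,-6)
ρ-cycle length = 16 (tail of 0 descent steps not counted)

16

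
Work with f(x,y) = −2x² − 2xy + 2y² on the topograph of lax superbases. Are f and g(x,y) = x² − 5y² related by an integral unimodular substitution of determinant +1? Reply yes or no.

D₁ = 20, D₂ = 20
river cycle of f (length 2): (2, 2, -2), (-2, 2, 2)
river cycle of g (length 2): (1, 4, -1), (-1, 4, 1)
cycles differ ⇒ inequivalent

no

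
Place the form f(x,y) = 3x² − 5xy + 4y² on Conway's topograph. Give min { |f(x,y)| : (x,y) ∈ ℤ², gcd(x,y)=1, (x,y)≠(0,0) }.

translate: b→1 (≡-5 mod 6), so (3,-5,4)→(3,1,2)
flip: (3,1,2)→(2,-1,3)
reduced (well bottom): (2,-1,3) with a≤c, −a<b≤a
well minimum = a = 2

2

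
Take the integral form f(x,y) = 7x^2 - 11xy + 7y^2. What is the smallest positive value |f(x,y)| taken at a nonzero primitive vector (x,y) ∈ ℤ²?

translate: b→3 (≡-11 mod 14), so (7,-11,7)→(7,3,3)
flip: (7,3,3)→(3,-3,7)
translate: b→3 (≡-3 mod 6), so (3,-3,7)→(3,3,7)
reduced (well bottom): (3,3,7) with a≤c, −a<b≤a
well minimum = a = 3

3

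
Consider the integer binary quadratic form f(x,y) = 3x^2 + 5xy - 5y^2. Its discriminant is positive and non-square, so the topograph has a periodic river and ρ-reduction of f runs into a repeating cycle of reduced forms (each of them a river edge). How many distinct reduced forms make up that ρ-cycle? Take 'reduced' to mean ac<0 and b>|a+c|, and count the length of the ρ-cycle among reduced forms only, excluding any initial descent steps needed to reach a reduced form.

D = 85, ⌊√D⌋ = 9
river: ρ → (-5,5,3)
river: ρ → (3,7,-3)
river: ρ → (-3,5,5)
river: ρ → (5,5,-3)
river: ρ → (-3,7,3)
river: ρ → (3,5,-5)
ρ-cycle length = 6 (tail of 0 descent steps not counted)

6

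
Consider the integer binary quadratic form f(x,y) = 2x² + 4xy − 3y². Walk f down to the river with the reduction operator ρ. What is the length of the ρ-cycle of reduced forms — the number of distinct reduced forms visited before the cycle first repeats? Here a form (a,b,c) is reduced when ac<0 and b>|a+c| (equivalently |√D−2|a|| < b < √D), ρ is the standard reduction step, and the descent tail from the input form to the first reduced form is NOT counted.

D = 40, ⌊√D⌋ = 6
river: ρ → (-3,2,3)
river: ρ → (3,4,-2)
river: ρ → (-2,4,3)
river: ρ → (3,2,-3)
river: ρ → (-3,4,2)
river: ρ → (2,4,-3)
ρ-cycle length = 6 (tail of 0 descent steps not counted)

6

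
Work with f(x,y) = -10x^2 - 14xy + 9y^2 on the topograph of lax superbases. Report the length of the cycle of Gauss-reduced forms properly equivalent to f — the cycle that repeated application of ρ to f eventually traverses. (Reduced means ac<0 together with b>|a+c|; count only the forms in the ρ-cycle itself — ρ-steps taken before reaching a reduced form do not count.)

D = 556, ⌊√D⌋ = 23
descent: ρ → (9,14,-10)  [lands on river]
river: ρ → (-10,6,13)
river: ρ → (13,20,-3)
river: ρ → (-3,22,6)
river: ρ → (6,14,-15)
river: ρ → (-15,16,5)
river: ρ → (5,14,-18)
river: ρ → (-18,22,1)
river: ρ → (1,22,-18)
river: ρ → (-18,14,5)
river: ρ → (5,16,-15)
river: ρ → (-15,14,6)
river: ρ → (6,22,-3)
river: ρ → (-3,20,13)
river: ρ → (13,6,-10)
river: ρ → (-10,14,9)
river: ρ → (9,22,-2)
river: ρ → (-2,22,9)
ρ-cycle length = 18 (tail of 1 descent step not counted)

18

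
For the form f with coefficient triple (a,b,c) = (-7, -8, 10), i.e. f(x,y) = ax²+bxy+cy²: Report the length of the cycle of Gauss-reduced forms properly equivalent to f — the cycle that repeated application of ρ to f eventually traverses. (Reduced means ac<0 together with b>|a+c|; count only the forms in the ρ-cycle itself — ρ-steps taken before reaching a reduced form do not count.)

D = 344, ⌊√D⌋ = 18
descent: ρ → (10,8,-7)  [lands on river]
river: ρ → (-7,6,11)
river: ρ → (11,16,-2)
river: ρ → (-2,16,11)
river: ρ → (11,6,-7)
river: ρ → (-7,8,10)
river: ρ → (10,12,-5)
river: ρ → (-5,18,1)
river: ρ → (1,18,-5)
river: ρ → (-5,12,10)
ρ-cycle length = 10 (tail of 1 descent step not counted)

10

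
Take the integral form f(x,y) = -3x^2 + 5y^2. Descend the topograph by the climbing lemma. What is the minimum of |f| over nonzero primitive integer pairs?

descent: ρ → (5,0,-3)
descent: ρ → (-3,6,2)  [lands on river]
river: ρ → (2,6,-3)
closes: descent 2, river 2
min |a| on river = 2

2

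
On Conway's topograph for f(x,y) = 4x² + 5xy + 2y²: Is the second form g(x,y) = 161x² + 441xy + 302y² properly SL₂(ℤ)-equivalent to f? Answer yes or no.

D₁ = -7, D₂ = -7
f: translate: b→-3 (≡5 mod 8), so (4,5,2)→(4,-3,1)
f: flip: (4,-3,1)→(1,3,4)
f: translate: b→1 (≡3 mod 2), so (1,3,4)→(1,1,2)
f: reduced (well bottom): (1,1,2) with a≤c, −a<b≤a
g: translate: b→119 (≡441 mod 322), so (161,441,302)→(161,119,22)
g: flip: (161,119,22)→(22,-119,161)
g: translate: b→13 (≡-119 mod 44), so (22,-119,161)→(22,13,2)
g: flip: (22,13,2)→(2,-13,22)
g: translate: b→-1 (≡-13 mod 4), so (2,-13,22)→(2,-1,1)
g: flip: (2,-1,1)→(1,1,2)
g: reduced (well bottom): (1,1,2) with a≤c, −a<b≤a
reduced forms (1, 1, 2) vs (1, 1, 2) ⇒ equivalent

yes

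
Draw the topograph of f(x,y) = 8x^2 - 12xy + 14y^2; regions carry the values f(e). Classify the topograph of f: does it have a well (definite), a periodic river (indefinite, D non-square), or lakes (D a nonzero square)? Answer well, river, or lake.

D = b²−4ac = (-12)² − 4·8·14 = -304
D < 0 ⇒ definite ⇒ every region one sign ⇒ single well

well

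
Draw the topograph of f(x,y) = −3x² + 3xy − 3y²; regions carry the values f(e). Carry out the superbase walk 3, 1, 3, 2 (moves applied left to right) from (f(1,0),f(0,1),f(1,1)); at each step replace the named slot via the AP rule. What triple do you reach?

start (-3,-3,-3) = (f(1,0),f(0,1),f(1,1))
replace slot 3: 2·((-3)+(-3)) − (-3) = -9 → (-3,-3,-9)
replace slot 1: 2·((-3)+(-9)) − (-3) = -21 → (-21,-3,-9)
replace slot 3: 2·((-21)+(-3)) − (-9) = -39 → (-21,-3,-39)
replace slot 2: 2·((-21)+(-39)) − (-3) = -117 → (-21,-117,-39)

-21,-117,-39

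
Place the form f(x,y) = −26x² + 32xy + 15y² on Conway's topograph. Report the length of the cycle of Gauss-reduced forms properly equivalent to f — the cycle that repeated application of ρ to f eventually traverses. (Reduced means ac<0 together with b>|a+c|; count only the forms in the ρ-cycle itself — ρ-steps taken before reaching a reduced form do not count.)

D = 2584, ⌊√D⌋ = 50
river: ρ → (15,28,-30)
river: ρ → (-30,32,13)
river: ρ → (13,46,-9)
river: ρ → (-9,44,18)
river: ρ → (18,28,-25)
river: ρ → (-25,22,21)
river: ρ → (21,20,-26)
river: ρ → (-26,32,15)
ρ-cycle length = 8 (tail of 0 descent steps not counted)

8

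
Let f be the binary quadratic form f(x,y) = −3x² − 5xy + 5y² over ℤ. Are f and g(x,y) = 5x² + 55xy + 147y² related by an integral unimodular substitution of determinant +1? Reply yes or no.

D₁ = 85, D₂ = 85
river cycle of f (length 6): (5, 5, -3), (-3, 7, 3), (3, 5, -5), (-5, 5, 3), (3, 7, -3), (-3, 5, 5)
river cycle of g (length 6): (5, 5, -3), (-3, 7, 3), (3, 5, -5), (-5, 5, 3), (3, 7, -3), (-3, 5, 5)
cycles coincide ⇒ equivalent

yes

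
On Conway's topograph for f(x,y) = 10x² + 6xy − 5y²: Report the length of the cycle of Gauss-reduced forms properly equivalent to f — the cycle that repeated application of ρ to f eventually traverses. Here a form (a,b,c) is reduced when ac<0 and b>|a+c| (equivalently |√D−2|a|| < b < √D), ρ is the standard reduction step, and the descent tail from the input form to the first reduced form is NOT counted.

D = 236, ⌊√D⌋ = 15
river: ρ → (-5,14,2)
river: ρ → (2,14,-5)
river: ρ → (-5,6,10)
river: ρ → (10,14,-1)
river: ρ → (-1,14,10)
river: ρ → (10,6,-5)
ρ-cycle length = 6 (tail of 0 descent steps not counted)

6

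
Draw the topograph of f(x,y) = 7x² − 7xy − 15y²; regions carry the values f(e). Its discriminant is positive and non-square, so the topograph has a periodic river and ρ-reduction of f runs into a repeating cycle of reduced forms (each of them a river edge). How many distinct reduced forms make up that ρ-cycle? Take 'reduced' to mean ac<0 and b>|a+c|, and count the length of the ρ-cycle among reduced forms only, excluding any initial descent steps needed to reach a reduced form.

D = 469, ⌊√D⌋ = 21
descent: ρ → (-15,7,7)
descent: ρ → (7,21,-1)  [lands on river]
river: ρ → (-1,21,7)
ρ-cycle length = 2 (tail of 2 descent steps not counted)

2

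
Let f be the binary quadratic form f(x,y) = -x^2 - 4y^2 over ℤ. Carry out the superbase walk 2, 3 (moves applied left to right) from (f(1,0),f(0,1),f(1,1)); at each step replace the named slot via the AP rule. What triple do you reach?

start (-1,-4,-5) = (f(1,0),f(0,1),f(1,1))
replace slot 2: 2·((-1)+(-5)) − (-4) = -8 → (-1,-8,-5)
replace slot 3: 2·((-1)+(-8)) − (-5) = -13 → (-1,-8,-13)

-1,-8,-13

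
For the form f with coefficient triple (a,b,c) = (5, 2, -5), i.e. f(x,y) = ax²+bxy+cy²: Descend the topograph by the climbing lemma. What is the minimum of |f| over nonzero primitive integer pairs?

river: ρ → (-5,8,2)
river: ρ → (2,8,-5)
river: ρ → (-5,2,5)
river: ρ → (5,8,-2)
river: ρ → (-2,8,5)
river: ρ → (5,2,-5)
closes: descent 0, river 6
min |a| on river = 2

2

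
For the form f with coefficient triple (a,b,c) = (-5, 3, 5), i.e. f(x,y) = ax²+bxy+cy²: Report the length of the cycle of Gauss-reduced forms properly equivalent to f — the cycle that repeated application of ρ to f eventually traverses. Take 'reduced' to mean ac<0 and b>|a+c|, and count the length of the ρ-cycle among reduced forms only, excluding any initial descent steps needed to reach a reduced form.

D = 109, ⌊√D⌋ = 10
river: ρ → (5,7,-3)
river: ρ → (-3,5,7)
river: ρ → (7,9,-1)
river: ρ → (-1,9,7)
river: ρ → (7,5,-3)
river: ρ → (-3,7,5)
river: ρ → (5,3,-5)
river: ρ → (-5,7,3)
river: ρ → (3,5,-7)
river: ρ → (-7,9,1)
river: ρ → (1,9,-7)
river: ρ → (-7,5,3)
river: ρ → (3,7,-5)
river: ρ → (-5,3,5)
ρ-cycle length = 14 (tail of 0 descent steps not counted)

14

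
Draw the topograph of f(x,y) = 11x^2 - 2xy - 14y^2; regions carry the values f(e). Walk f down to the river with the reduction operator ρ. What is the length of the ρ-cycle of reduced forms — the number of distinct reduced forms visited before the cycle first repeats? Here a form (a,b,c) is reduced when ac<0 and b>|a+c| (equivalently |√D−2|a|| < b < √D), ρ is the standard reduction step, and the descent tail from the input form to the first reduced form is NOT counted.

D = 620, ⌊√D⌋ = 24
descent: ρ → (-14,2,11)
descent: ρ → (11,20,-5)  [lands on river]
river: ρ → (-5,20,11)
river: ρ → (11,24,-1)
river: ρ → (-1,24,11)
ρ-cycle length = 4 (tail of 2 descent steps not counted)

4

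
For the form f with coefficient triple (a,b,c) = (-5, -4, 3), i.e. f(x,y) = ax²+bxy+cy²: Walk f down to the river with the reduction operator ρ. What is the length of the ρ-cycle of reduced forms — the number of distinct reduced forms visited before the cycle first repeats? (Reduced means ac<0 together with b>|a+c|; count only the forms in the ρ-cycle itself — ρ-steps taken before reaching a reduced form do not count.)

D = 76, ⌊√D⌋ = 8
descent: ρ → (3,4,-5)  [lands on river]
river: ρ → (-5,6,2)
river: ρ → (2,6,-5)
river: ρ → (-5,4,3)
river: ρ → (3,8,-1)
river: ρ → (-1,8,3)
ρ-cycle length = 6 (tail of 1 descent step not counted)

6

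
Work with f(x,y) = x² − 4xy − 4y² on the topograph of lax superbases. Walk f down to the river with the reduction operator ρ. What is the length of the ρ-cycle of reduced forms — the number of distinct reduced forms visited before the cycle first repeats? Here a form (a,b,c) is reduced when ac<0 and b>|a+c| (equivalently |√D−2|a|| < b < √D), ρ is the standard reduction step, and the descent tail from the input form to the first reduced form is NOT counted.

D = 32, ⌊√D⌋ = 5
descent: ρ → (-4,4,1)  [lands on river]
river: ρ → (1,4,-4)
ρ-cycle length = 2 (tail of 1 descent step not counted)

2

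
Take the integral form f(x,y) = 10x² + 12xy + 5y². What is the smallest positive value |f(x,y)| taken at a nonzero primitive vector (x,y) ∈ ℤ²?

translate: b→-8 (≡12 mod 20), so (10,12,5)→(10,-8,3)
flip: (10,-8,3)→(3,8,10)
translate: b→2 (≡8 mod 6), so (3,8,10)→(3,2,5)
reduced (well bottom): (3,2,5) with a≤c, −a<b≤a
well minimum = a = 3

3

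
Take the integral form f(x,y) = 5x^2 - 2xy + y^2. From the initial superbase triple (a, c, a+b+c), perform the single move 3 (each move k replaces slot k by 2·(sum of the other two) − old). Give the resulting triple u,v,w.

start (5,1,4) = (f(1,0),f(0,1),f(1,1))
replace slot 3: 2·(5+1) − 4 = 8 → (5,1,8)

5,1,8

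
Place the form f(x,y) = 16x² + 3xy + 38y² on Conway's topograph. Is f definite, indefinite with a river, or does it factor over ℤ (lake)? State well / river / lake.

D = b²−4ac = 3² − 4·16·38 = -2423
D < 0 ⇒ definite ⇒ every region one sign ⇒ single well

well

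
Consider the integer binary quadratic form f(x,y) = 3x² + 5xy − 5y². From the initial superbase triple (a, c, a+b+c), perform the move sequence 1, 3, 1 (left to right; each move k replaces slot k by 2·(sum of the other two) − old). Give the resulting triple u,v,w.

start (3,-5,3) = (f(1,0),f(0,1),f(1,1))
replace slot 1: 2·((-5)+3) − 3 = -7 → (-7,-5,3)
replace slot 3: 2·((-7)+(-5)) − 3 = -27 → (-7,-5,-27)
replace slot 1: 2·((-5)+(-27)) − (-7) = -57 → (-57,-5,-27)

-57,-5,-27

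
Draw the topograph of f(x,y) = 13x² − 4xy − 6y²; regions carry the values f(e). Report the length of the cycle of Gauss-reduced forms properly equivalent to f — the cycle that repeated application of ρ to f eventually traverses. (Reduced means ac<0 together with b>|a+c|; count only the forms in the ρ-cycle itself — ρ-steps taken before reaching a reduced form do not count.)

D = 328, ⌊√D⌋ = 18
descent: ρ → (-6,16,3)  [lands on river]
river: ρ → (3,14,-11)
river: ρ → (-11,8,6)
river: ρ → (6,16,-3)
river: ρ → (-3,14,11)
river: ρ → (11,8,-6)
ρ-cycle length = 6 (tail of 1 descent step not counted)

6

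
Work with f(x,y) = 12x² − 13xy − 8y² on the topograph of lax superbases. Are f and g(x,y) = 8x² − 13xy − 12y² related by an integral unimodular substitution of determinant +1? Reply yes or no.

D₁ = 553, D₂ = 553
river cycle of f (length 26): (-8, 13, 12), (12, 11, -9), (-9, 7, 14), (14, 21, -2), (-2, 23, 3), (3, 19, -16), (-16, 13, 6), (6, 23, -1), (-1, 23, 6), (6, 13, -16), … (16 more)
river cycle of g (length 26): (-12, 13, 8), (8, 19, -6), (-6, 17, 11), (11, 5, -12), (-12, 19, 4), (4, 21, -7), (-7, 21, 4), (4, 19, -12), (-12, 5, 11), (11, 17, -6), … (16 more)
cycles differ ⇒ inequivalent

no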